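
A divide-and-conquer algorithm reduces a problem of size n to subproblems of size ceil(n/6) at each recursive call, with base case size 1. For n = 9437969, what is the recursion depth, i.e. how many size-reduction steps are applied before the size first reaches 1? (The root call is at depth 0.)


Each step divides the size by 6 (rounding up); after k steps the size is ceil(n/6^k), which equals 1 exactly when 6^k >= n.
So the depth is the smallest k with 6^k >= 9437969, i.e. ceil(log_6(9437969)).
6^8 = 1679616 < 9437969 <= 10077696 = 6^9
Recursion depth = 9


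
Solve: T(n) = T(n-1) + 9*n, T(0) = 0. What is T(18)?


Expanding the recurrence:
T(18) = T(17) + 9*18
       = T(16) + 9*17 + 9*18
       ...
       = T(0) + 9*(1 + 2 + ... + 18)
       = 0 + 9 * 18*19/2
       = 0 + 9 * 171
       = 0 + 1539 = 1539


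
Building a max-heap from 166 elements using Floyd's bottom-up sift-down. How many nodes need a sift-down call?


In a heap of 166 elements (0-indexed array):
  Last element index: 165
  Parent of last element: floor((165 - 1) / 2) = 82
  Internal nodes: indices 0 to 82
  Count = floor(166/2) = 83


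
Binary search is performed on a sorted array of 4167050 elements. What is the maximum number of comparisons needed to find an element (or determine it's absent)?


Binary search halves the search space each comparison:
  Step 1: search space = 4167050 -> 2083525
  Step 2: search space = 2083525 -> 1041762
  Step 3: search space = 1041762 -> 520881
  Step 4: search space = 520881 -> 260440
  Step 5: search space = 260440 -> 130220
  Step 6: search space = 130220 -> 65110
  Step 7: search space = 65110 -> 32555
  Step 8: search space = 32555 -> 16277
  Step 9: search space = 16277 -> 8138
  Step 10: search space = 8138 -> 4069
  Step 11: search space = 4069 -> 2034
  Step 12: search space = 2034 -> 1017
  Step 13: search space = 1017 -> 508
  Step 14: search space = 508 -> 254
  Step 15: search space = 254 -> 127
  Step 16: search space = 127 -> 63
  Step 17: search space = 63 -> 31
  Step 18: search space = 31 -> 15
  Step 19: search space = 15 -> 7
  Step 20: search space = 7 -> 3
  Step 21: search space = 3 -> 1
  Step 22: search space = 1 (final check)
Maximum comparisons = floor(log2(4167050)) + 1 = 21 + 1 = 22


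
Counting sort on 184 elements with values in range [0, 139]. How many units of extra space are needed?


Output array size: 184 (to store sorted result)
Count array size: 140 (one slot per possible value, range 0 to 139)
Total extra space = 184 + 140 = 324


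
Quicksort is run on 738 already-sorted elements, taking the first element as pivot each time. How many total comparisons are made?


Sum of comparisons per partition:
737 + 736 + ... + 1 + 0
= 738 * (738 - 1) / 2
= 738 * 737 / 2
= 271953


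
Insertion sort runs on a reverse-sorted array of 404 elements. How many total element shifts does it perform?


Sum of shifts = 1 + 2 + 3 + ... + 403
= 404 * 403 / 2
= 162812 / 2
= 81406


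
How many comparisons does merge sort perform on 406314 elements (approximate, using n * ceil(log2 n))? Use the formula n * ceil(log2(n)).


Recursion depth: ceil(log2(406314)) = 19
Each recursion level merges n = 406314 elements
Total = 406314 * 19 = 7719966


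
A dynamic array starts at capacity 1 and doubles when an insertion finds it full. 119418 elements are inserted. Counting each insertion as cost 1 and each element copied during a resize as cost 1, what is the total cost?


n = 119418
Insertion costs: 119418
Resizes copy 1, 2, 4, ... up to the largest power of 2 that is <= n-1 = 119417, i.e. 65536.
Copy costs = 1 + 2 + 4 + 8 + 16 + 32 + 64 + 128 + 256 + 512 + 1024 + 2048 + 4096 + 8192 + 16384 + 32768 + 65536 = 131071
Total = 119418 + 131071 = 250489


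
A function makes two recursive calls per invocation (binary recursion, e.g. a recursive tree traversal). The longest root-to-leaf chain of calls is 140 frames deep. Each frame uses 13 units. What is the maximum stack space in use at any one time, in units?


Binary recursion: the two calls run one after the other, so only one root-to-leaf chain of frames is on the stack at a time.
Maximum depth (longest chain) = 140 frames
Each frame = 13 units
Max stack space = 140 * 13 = 1820


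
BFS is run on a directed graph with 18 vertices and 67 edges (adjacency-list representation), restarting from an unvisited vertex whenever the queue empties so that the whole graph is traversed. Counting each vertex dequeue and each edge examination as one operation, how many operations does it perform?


A full BFS traversal dequeues each vertex exactly once and examines each directed edge exactly once.
V = 18 (vertex processing cost)
E = 67 (edge examination cost)
Total operations proportional to V + E = 18 + 67 = 85


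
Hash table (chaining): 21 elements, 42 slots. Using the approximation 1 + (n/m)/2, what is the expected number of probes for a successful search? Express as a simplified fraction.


Computing expected probes:
alpha = 21/42
= 1 + alpha/2
= 1 + 21/(2*42)
= (2*42 + 21) / (2*42)
= 105/84 = 5/4


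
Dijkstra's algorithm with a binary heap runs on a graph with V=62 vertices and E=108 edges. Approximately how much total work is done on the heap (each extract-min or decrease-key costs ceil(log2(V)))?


Dijkstra with a binary heap: each vertex is extracted once, each edge may relax once.
Each heap operation costs O(log V).
V + E = 62 + 108 = 170
ceil(log2(62)) = 6 (since 2^5 = 32 < 62 <= 64 = 2^6)
Total heap work = (V+E) * ceil(log2(V)) = 170 * 6 = 1020


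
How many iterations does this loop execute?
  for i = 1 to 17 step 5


The loop variable i takes values starting at 1 and increments by 5 each iteration.
Sequence: i = 1, 6, 11, 16
The upper bound 17 is inclusive, so the count is floor((last - first) / step) + 1:
floor((17 - 1) / 5) + 1 = floor(16/5) + 1 = 3 + 1 = 4


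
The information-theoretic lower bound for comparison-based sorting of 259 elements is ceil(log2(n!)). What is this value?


A binary decision tree of height h has at most 2^h leaves and needs at least n! of them, so h >= ceil(log2(n!)).
259! is far too large to multiply out, so use Stirling's series:
  ln(n!) ~ n ln n - n + (1/2) ln(2 pi n) + 1/(12n)  (error below 1/(360 n^3), negligible here)
  ln(259) = 5.5568281
  n ln n = 259 * 5.5568281 = 1439.2185
  (1/2) ln(2 pi * 259) = (1/2) ln(1627.3450) = 3.6974
  1/(12*259) = 0.0003
  ln(259!) ~ 1439.2185 - 259 + 3.6974 + 0.0003 = 1183.9162
Convert to base 2: log2(259!) = 1183.9162 / ln 2 = 1183.9162 / 0.69314718 = 1708.0300
ceil(1708.0300) = 1709


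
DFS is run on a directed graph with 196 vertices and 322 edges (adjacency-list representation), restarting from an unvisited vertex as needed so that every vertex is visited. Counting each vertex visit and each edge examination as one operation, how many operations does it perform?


A full DFS traversal processes each vertex exactly once (push/pop on stack).
Each directed edge is examined once.
V = 196, E = 322
V + E = 518


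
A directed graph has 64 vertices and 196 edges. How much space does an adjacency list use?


Adjacency list: one list head per vertex + one entry per edge
Vertex heads: 64
Edge entries: 196
Total = 64 + 196 = 260


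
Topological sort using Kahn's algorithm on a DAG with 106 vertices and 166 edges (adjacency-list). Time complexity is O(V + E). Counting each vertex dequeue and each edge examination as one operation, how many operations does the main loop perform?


Kahn's algorithm:
  1. Compute in-degrees: O(V + E)
  2. Process queue: each vertex dequeued once (O(V))
     each edge examined once (O(E))
Total = V + E = 106 + 166 = 272


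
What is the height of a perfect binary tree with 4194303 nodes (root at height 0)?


A perfect binary tree with 4194303 nodes:
  4194303 = 2^22 - 1
  Levels: 0, 1, ..., 21
  Height = 21


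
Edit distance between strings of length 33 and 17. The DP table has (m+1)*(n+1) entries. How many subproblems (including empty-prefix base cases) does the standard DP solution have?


The table includes base cases (empty prefixes).
Rows: (m+1) = 34
Columns: (n+1) = 18
Total = 34 * 18 = 612


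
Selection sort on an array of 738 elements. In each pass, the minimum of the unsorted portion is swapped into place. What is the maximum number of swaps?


Selection sort performs one swap per pass:
  Pass 1: find min in positions 0 to 737, swap with position 0
  Pass 2: find min in positions 1 to 737, swap with position 1
  Pass 3: find min in positions 2 to 737, swap with position 2
  Pass 4: find min in positions 3 to 737, swap with position 3
  Pass 5: find min in positions 4 to 737, swap with position 4
  ... (732 more passes)
Total passes (and swaps) = n - 1 = 738 - 1 = 737


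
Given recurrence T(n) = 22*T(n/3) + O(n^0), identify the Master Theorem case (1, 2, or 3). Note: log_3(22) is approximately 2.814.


Master Theorem parameters: a=22, b=3, c=0
log_b(a) = 2.814
Compare b^c with a: 3^0 = 1 < 22, so c < log_b(a).
Comparing c=0 vs log_b(a)=2.814:
0 < 2.814 => Case 1
Result: T(n) = O(n^(log_3 22)) ~ O(n^2.814)
Master Theorem case = 1


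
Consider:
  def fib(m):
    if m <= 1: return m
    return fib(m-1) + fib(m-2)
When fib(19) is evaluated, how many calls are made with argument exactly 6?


Let N(m) = number of times fib(m) is called while evaluating fib(19).
N(19) = 1 (the initial call).
N(18) = 1 (only fib(19) calls it).
For 1 <= m <= 17: fib(m) is called by fib(m+1) and fib(m+2), so
  N(m) = N(m+1) + N(m+2).
fib(0) is called only by fib(2), so N(0) = N(2).
Walk down from m=19:
  N(19)=1, N(18)=1, N(17)=2, N(16)=3, N(15)=5, N(14)=8, N(13)=13, N(12)=21, N(11)=34, N(10)=55, N(9)=89, N(8)=144, N(7)=233, N(6)=377
N(6) = 377


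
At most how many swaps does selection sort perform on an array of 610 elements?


Each of the 609 passes places one element in its final position.
Pass 1: swap minimum into position 0
Pass 2: swap minimum of remaining into position 1
...
Pass 609: last two elements, one swap
Maximum swaps = 610 - 1 = 609


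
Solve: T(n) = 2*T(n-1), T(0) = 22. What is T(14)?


Unrolling:
T(14) = 2*T(13) = 2^2*T(12) = ... = 2^14*T(0)
= 2^14 * 22
= 16384 * 22 = 360448


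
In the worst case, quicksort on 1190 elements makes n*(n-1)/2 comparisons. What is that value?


Sum of comparisons per partition:
1189 + 1188 + ... + 1 + 0
= 1190 * (1190 - 1) / 2
= 1190 * 1189 / 2
= 707455


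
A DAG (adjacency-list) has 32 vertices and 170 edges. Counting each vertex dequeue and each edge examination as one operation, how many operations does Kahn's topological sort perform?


V = 32 (vertex processing)
E = 170 (edge processing)
V + E = 32 + 170 = 202


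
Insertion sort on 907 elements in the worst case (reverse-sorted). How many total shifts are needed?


In the worst case (reverse-sorted), each element shifts past all previous:
  Element 1: 1 shifts
  Element 2: 2 shifts
  Element 3: 3 shifts
  Element 4: 4 shifts
  Element 5: 5 shifts
  ...
  Element 906: 906 shifts
Total = 1 + 2 + ... + 906
= 907*(907-1)/2 = 410871


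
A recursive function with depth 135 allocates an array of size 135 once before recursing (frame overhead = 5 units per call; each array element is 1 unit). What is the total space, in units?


Array allocation: 135 units (allocated once)
Stack frames: 135 deep * 5 per frame = 675 units
Total = 135 + 675 = 810


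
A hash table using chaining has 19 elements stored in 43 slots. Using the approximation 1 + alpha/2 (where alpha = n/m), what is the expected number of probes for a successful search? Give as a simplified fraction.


Load factor alpha = n/m = 19/43
Expected probes = 1 + alpha/2 = 1 + 19/(2*43)
= 1 + 19/86
= 86/86 + 19/86
= 105/86


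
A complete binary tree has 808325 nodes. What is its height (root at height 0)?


In a complete binary tree, level k holds nodes 2^k .. 2^(k+1)-1 (1-indexed).
Height = floor(log2(n)) = floor(log2(808325)) = 19
Check: 2^19 = 524288 <= 808325 < 1048576 = 2^20


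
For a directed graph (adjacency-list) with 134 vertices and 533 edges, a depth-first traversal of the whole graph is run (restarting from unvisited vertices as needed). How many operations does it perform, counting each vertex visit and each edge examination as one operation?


A full DFS traversal visits each vertex once and examines each edge once.
V = 134
E = 533
Sum = 134 + 533 = 667


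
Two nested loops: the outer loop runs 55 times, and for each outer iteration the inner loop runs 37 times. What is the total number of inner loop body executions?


Outer loop: 55 iterations
Inner loop: 37 iterations per outer iteration
Total = 55 * 37 = 2035


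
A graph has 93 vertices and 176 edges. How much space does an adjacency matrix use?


Adjacency matrix: V x V grid of entries
Space = V^2 = 93^2 = 93 * 93 = 8649


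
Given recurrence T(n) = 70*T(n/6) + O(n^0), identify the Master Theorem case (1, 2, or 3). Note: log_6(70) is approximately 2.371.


Master Theorem parameters: a=70, b=6, c=0
log_b(a) = 2.371
Compare b^c with a: 6^0 = 1 < 70, so c < log_b(a).
Comparing c=0 vs log_b(a)=2.371:
0 < 2.371 => Case 1
Result: T(n) = O(n^(log_6 70)) ~ O(n^2.371)
Master Theorem case = 1


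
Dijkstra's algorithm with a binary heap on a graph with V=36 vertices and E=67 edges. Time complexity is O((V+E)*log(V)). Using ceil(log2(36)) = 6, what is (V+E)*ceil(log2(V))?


Dijkstra with a binary heap: each vertex is extracted once, each edge may relax once.
Each heap operation costs O(log V).
V + E = 36 + 67 = 103
ceil(log2(36)) = 6 (since 2^5 = 32 < 36 <= 64 = 2^6)
Total heap work = (V+E) * ceil(log2(V)) = 103 * 6 = 618


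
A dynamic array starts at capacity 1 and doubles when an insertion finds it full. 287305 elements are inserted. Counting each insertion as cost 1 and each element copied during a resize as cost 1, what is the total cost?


n = 287305
Insertion costs: 287305
Resizes copy 1, 2, 4, ... up to the largest power of 2 that is <= n-1 = 287304, i.e. 262144.
Copy costs = 1 + 2 + 4 + 8 + 16 + 32 + 64 + 128 + 256 + 512 + 1024 + 2048 + 4096 + 8192 + 16384 + 32768 + 65536 + 131072 + 262144 = 524287
Total = 287305 + 524287 = 811592


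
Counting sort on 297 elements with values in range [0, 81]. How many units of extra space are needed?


Output array size: 297 (to store sorted result)
Count array size: 82 (one slot per possible value, range 0 to 81)
Total extra space = 297 + 82 = 379


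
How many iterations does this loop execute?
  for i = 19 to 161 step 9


The loop variable i takes values starting at 19 and increments by 9 each iteration.
Sequence: i = 19, 28, 37, 46, 55, 64, 73, 82, 91, ...
The upper bound 161 is inclusive, so the count is floor((last - first) / step) + 1:
floor((161 - 19) / 9) + 1 = floor(142/9) + 1 = 15 + 1 = 16


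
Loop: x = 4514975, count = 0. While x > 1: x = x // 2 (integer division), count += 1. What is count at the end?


The variable x halves each step:
x = 4514975 -> 2257487 -> 1128743 -> 564371 -> 282185 -> 141092 -> 70546 -> 35273 -> 17636 -> 8818 -> 4409 -> 2204 -> 1102 -> 551 -> 275 -> 137 -> 68 -> 34 -> 17 -> 8 -> 4 -> 2 -> 1
Number of halvings = floor(log2(4514975)) = 22


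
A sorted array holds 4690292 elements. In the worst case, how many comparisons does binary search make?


Halving sequence: 4690292 -> 2345146 -> 1172573 -> 586286 -> 293143 -> 146571 -> 73285 -> 36642 -> 18321 -> 9160 -> 4580 -> 2290 -> 1145 -> 572 -> 286 -> 143 -> 71 -> 35 -> 17 -> 8 -> 4 -> 2 -> 1
Number of halvings = 22
Max comparisons = 22 + 1 = 23


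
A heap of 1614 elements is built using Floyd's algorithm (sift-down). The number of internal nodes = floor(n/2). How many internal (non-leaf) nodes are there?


Leaf nodes occupy roughly half the array.
Sift-down is called for each internal node, starting from the last one.
Internal nodes = floor(n/2) = floor(1614/2) = 807


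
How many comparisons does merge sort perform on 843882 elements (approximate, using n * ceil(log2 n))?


Recursion depth: ceil(log2(843882)) = 20
Each recursion level merges n = 843882 elements
Total = 843882 * 20 = 16877640


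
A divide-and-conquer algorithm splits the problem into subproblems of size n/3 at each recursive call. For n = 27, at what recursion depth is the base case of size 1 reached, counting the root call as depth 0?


At each depth, the problem size is divided by 3:
  Depth 0: problem size = 27
  Depth 1: problem size = 9
  Depth 2: problem size = 3
  Depth 3: problem size = 1 (base case)
The base case is reached at depth log_3(27) = 3 (the tree has 4 levels counting depth 0, but the depth asked for is 3).
Recursion depth = 3


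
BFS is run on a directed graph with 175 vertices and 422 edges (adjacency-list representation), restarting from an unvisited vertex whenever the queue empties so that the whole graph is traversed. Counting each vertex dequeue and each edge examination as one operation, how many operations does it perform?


A full BFS traversal dequeues each vertex exactly once and examines each directed edge exactly once.
V = 175 (vertex processing cost)
E = 422 (edge examination cost)
Total operations proportional to V + E = 175 + 422 = 597


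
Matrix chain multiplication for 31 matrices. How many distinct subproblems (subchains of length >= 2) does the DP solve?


Subproblems are indexed by (i, j) where i < j.
Number of such pairs = n*(n-1)/2
= 31 * 30 / 2
= 465


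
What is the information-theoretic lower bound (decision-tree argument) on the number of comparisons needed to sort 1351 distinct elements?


A binary decision tree of height h has at most 2^h leaves and needs at least n! of them, so h >= ceil(log2(n!)).
1351! is far too large to multiply out, so use Stirling's series:
  ln(n!) ~ n ln n - n + (1/2) ln(2 pi n) + 1/(12n)  (error below 1/(360 n^3), negligible here)
  ln(1351) = 7.2086003
  n ln n = 1351 * 7.2086003 = 9738.8190
  (1/2) ln(2 pi * 1351) = (1/2) ln(8488.5833) = 4.5232
  1/(12*1351) = 0.0001
  ln(1351!) ~ 9738.8190 - 1351 + 4.5232 + 0.0001 = 8392.3423
Convert to base 2: log2(1351!) = 8392.3423 / ln 2 = 8392.3423 / 0.69314718 = 12107.5906
ceil(12107.5906) = 12108


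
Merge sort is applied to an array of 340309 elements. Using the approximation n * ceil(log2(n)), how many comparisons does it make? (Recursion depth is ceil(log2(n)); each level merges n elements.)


Merge sort divides the array into halves recursively.
Number of levels = ceil(log2(340309)) = 19
At each level, approximately n = 340309 comparisons are needed for merging.
Total comparisons ~ n * ceil(log2(n)) = 340309 * 19 = 6465871


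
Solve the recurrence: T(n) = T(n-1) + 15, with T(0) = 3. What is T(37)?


Unrolling the recurrence:
T(37) = T(36) + 15
       = T(35) + 15 + 15
       = T(34) + 15*3
       ...
       = T(0) + 15*37
       = 3 + 555 = 558


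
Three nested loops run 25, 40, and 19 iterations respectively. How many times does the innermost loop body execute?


Loop 1 (outermost): 25 iterations
Loop 2 (middle): 40 iterations per outer
Loop 3 (innermost): 19 iterations per middle
Total = 25 * 40 * 19 = 19000


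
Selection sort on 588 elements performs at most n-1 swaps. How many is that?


Each of the 587 passes places one element in its final position.
Pass 1: swap minimum into position 0
Pass 2: swap minimum of remaining into position 1
...
Pass 587: last two elements, one swap
Maximum swaps = 588 - 1 = 587


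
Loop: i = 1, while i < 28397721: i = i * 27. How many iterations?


i multiplies by 27 each step:
i = 1 -> 27 -> 729 -> 19683 -> 531441 -> 14348907 -> 387420489 (stop)
Iterations = ceil(log_27(28397721)) = 6


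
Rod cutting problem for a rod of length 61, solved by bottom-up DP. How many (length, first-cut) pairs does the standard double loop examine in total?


For each subproblem length i = 1..61, the inner loop considers i possible first cuts.
Total = 1 + 2 + ... + 61
= 61*(61+1)/2
= 61*62/2 = 1891


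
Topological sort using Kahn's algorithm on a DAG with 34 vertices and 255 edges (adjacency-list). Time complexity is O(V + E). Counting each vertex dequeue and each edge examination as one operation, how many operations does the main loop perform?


Kahn's algorithm:
  1. Compute in-degrees: O(V + E)
  2. Process queue: each vertex dequeued once (O(V))
     each edge examined once (O(E))
Total = V + E = 34 + 255 = 289


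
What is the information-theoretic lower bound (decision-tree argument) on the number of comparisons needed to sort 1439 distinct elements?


A binary decision tree of height h has at most 2^h leaves and needs at least n! of them, so h >= ceil(log2(n!)).
1439! is far too large to multiply out, so use Stirling's series:
  ln(n!) ~ n ln n - n + (1/2) ln(2 pi n) + 1/(12n)  (error below 1/(360 n^3), negligible here)
  ln(1439) = 7.2717037
  n ln n = 1439 * 7.2717037 = 10463.9816
  (1/2) ln(2 pi * 1439) = (1/2) ln(9041.5037) = 4.5548
  1/(12*1439) = 0.0001
  ln(1439!) ~ 10463.9816 - 1439 + 4.5548 + 0.0001 = 9029.5365
Convert to base 2: log2(1439!) = 9029.5365 / ln 2 = 9029.5365 / 0.69314718 = 13026.8675
ceil(13026.8675) = 13027


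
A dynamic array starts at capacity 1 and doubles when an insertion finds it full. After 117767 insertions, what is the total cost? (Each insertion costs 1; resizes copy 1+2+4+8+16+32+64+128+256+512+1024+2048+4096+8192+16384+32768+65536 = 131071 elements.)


Insertion cost: 117767 (one per element)
Resizes occur just before inserting elements 2, 3, 5, 9, ...
Elements copied at each resize: 1 + 2 + 4 + 8 + 16 + 32 + 64 + 128 + 256 + 512 + 1024 + 2048 + 4096 + 8192 + 16384 + 32768 + 65536
Sum of copies = 131071 (geometric series: 2^k - 1)
Total = 117767 + 131071 = 248838


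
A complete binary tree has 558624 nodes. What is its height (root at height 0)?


In a complete binary tree, level k holds nodes 2^k .. 2^(k+1)-1 (1-indexed).
Height = floor(log2(n)) = floor(log2(558624)) = 19
Check: 2^19 = 524288 <= 558624 < 1048576 = 2^20


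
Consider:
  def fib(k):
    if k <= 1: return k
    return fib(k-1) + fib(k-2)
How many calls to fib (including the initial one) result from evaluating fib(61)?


Let C(m) = total calls to evaluate fib(m). Then C(0)=C(1)=1, and
C(m) = 1 + C(m-1) + C(m-2) for m >= 2.
Build the table (each entry = 1 + previous two):
  C(0) = 1
  C(1) = 1
  C(2) = 1 + 1 + 1 = 3
  C(3) = 1 + 3 + 1 = 5
  C(4) = 1 + 5 + 3 = 9
  C(5) = 1 + 9 + 5 = 15
  C(6) = 1 + 15 + 9 = 25
  C(7) = 1 + 25 + 15 = 41
  C(8) = 1 + 41 + 25 = 67
  C(9) = 1 + 67 + 41 = 109
  C(10) = 1 + 109 + 67 = 177
  C(11) = 1 + 177 + 109 = 287
  C(12) = 1 + 287 + 177 = 465
  C(13) = 1 + 465 + 287 = 753
  C(14) = 1 + 753 + 465 = 1219
  C(15) = 1 + 1219 + 753 = 1973
  C(16) = 1 + 1973 + 1219 = 3193
  C(17) = 1 + 3193 + 1973 = 5167
  C(18) = 1 + 5167 + 3193 = 8361
  C(19) = 1 + 8361 + 5167 = 13529
  C(20) = 1 + 13529 + 8361 = 21891
  C(21) = 1 + 21891 + 13529 = 35421
  C(22) = 1 + 35421 + 21891 = 57313
  C(23) = 1 + 57313 + 35421 = 92735
  C(24) = 1 + 92735 + 57313 = 150049
  C(25) = 1 + 150049 + 92735 = 242785
  C(26) = 1 + 242785 + 150049 = 392835
  C(27) = 1 + 392835 + 242785 = 635621
  C(28) = 1 + 635621 + 392835 = 1028457
  C(29) = 1 + 1028457 + 635621 = 1664079
  C(30) = 1 + 1664079 + 1028457 = 2692537
  C(31) = 1 + 2692537 + 1664079 = 4356617
  C(32) = 1 + 4356617 + 2692537 = 7049155
  C(33) = 1 + 7049155 + 4356617 = 11405773
  C(34) = 1 + 11405773 + 7049155 = 18454929
  C(35) = 1 + 18454929 + 11405773 = 29860703
  C(36) = 1 + 29860703 + 18454929 = 48315633
  C(37) = 1 + 48315633 + 29860703 = 78176337
  C(38) = 1 + 78176337 + 48315633 = 126491971
  C(39) = 1 + 126491971 + 78176337 = 204668309
  C(40) = 1 + 204668309 + 126491971 = 331160281
  C(41) = 1 + 331160281 + 204668309 = 535828591
  C(42) = 1 + 535828591 + 331160281 = 866988873
  C(43) = 1 + 866988873 + 535828591 = 1402817465
  C(44) = 1 + 1402817465 + 866988873 = 2269806339
  C(45) = 1 + 2269806339 + 1402817465 = 3672623805
  C(46) = 1 + 3672623805 + 2269806339 = 5942430145
  C(47) = 1 + 5942430145 + 3672623805 = 9615053951
  C(48) = 1 + 9615053951 + 5942430145 = 15557484097
  C(49) = 1 + 15557484097 + 9615053951 = 25172538049
  C(50) = 1 + 25172538049 + 15557484097 = 40730022147
  C(51) = 1 + 40730022147 + 25172538049 = 65902560197
  C(52) = 1 + 65902560197 + 40730022147 = 106632582345
  C(53) = 1 + 106632582345 + 65902560197 = 172535142543
  C(54) = 1 + 172535142543 + 106632582345 = 279167724889
  C(55) = 1 + 279167724889 + 172535142543 = 451702867433
  C(56) = 1 + 451702867433 + 279167724889 = 730870592323
  C(57) = 1 + 730870592323 + 451702867433 = 1182573459757
  C(58) = 1 + 1182573459757 + 730870592323 = 1913444052081
  C(59) = 1 + 1913444052081 + 1182573459757 = 3096017511839
  C(60) = 1 + 3096017511839 + 1913444052081 = 5009461563921
  C(61) = 1 + 5009461563921 + 3096017511839 = 8105479075761
Total calls for fib(61) = 8105479075761


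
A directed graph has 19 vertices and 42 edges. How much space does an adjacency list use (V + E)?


Adjacency list: one list head per vertex + one entry per edge
Vertex heads: 19
Edge entries: 42
Total = 19 + 42 = 61


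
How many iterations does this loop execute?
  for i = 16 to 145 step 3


The loop variable i takes values starting at 16 and increments by 3 each iteration.
Sequence: i = 16, 19, 22, 25, 28, 31, 34, 37, 40, ...
The upper bound 145 is inclusive, so the count is floor((last - first) / step) + 1:
floor((145 - 16) / 3) + 1 = floor(129/3) + 1 = 43 + 1 = 44


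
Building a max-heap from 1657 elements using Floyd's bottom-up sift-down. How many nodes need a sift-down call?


In a heap of 1657 elements (0-indexed array):
  Last element index: 1656
  Parent of last element: floor((1656 - 1) / 2) = 827
  Internal nodes: indices 0 to 827
  Count = floor(1657/2) = 828


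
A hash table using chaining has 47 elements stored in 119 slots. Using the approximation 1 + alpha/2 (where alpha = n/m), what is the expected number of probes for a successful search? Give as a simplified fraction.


Load factor alpha = n/m = 47/119
Expected probes = 1 + alpha/2 = 1 + 47/(2*119)
= 1 + 47/238
= 238/238 + 47/238
= 285/238


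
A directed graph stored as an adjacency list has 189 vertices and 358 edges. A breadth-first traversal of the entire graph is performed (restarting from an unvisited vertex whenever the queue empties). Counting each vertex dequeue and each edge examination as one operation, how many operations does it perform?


A full BFS traversal dequeues each vertex once and examines each edge once.
Vertex visits: 189
Edge visits: 358
V + E = 189 + 358 = 547


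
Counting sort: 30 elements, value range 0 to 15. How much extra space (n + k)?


n = 30 (output array)
k = 16 (count array for 16 distinct values)
Extra space = 30 + 16 = 46


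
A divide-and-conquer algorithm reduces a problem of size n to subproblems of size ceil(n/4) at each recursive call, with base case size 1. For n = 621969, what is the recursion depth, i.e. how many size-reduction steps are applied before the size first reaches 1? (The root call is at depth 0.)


Each step divides the size by 4 (rounding up); after k steps the size is ceil(n/4^k), which equals 1 exactly when 4^k >= n.
So the depth is the smallest k with 4^k >= 621969, i.e. ceil(log_4(621969)).
4^9 = 262144 < 621969 <= 1048576 = 4^10
Recursion depth = 10


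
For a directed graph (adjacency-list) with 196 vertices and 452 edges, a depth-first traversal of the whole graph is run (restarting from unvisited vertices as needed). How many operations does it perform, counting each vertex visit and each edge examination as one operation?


A full DFS traversal visits each vertex once and examines each edge once.
V = 196
E = 452
Sum = 196 + 452 = 648


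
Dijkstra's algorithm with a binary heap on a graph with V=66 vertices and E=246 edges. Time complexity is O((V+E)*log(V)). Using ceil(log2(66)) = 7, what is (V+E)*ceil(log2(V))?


Dijkstra with a binary heap: each vertex is extracted once, each edge may relax once.
Each heap operation costs O(log V).
V + E = 66 + 246 = 312
ceil(log2(66)) = 7 (since 2^6 = 64 < 66 <= 128 = 2^7)
Total heap work = (V+E) * ceil(log2(V)) = 312 * 7 = 2184


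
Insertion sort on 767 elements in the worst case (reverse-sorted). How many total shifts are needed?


In the worst case (reverse-sorted), each element shifts past all previous:
  Element 1: 1 shifts
  Element 2: 2 shifts
  Element 3: 3 shifts
  Element 4: 4 shifts
  Element 5: 5 shifts
  ...
  Element 766: 766 shifts
Total = 1 + 2 + ... + 766
= 767*(767-1)/2 = 293761


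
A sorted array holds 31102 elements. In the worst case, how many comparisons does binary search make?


Halving sequence: 31102 -> 15551 -> 7775 -> 3887 -> 1943 -> 971 -> 485 -> 242 -> 121 -> 60 -> 30 -> 15 -> 7 -> 3 -> 1
Number of halvings = 14
Max comparisons = 14 + 1 = 15


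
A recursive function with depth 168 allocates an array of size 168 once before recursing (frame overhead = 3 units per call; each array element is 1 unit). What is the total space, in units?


Array allocation: 168 units (allocated once)
Stack frames: 168 deep * 3 per frame = 504 units
Total = 168 + 504 = 672


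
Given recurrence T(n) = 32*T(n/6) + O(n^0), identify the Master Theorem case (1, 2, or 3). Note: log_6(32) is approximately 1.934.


Master Theorem parameters: a=32, b=6, c=0
log_b(a) = 1.934
Compare b^c with a: 6^0 = 1 < 32, so c < log_b(a).
Comparing c=0 vs log_b(a)=1.934:
0 < 1.934 => Case 1
Result: T(n) = O(n^(log_6 32)) ~ O(n^1.934)
Master Theorem case = 1


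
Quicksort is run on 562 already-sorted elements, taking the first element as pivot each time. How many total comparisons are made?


Sum of comparisons per partition:
561 + 560 + ... + 1 + 0
= 562 * (562 - 1) / 2
= 562 * 561 / 2
= 157641


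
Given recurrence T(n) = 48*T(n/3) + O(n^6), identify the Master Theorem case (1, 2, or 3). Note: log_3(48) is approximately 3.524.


Master Theorem parameters: a=48, b=3, c=6
log_b(a) = 3.524
Compare b^c with a: 3^6 = 729 > 48, so c > log_b(a).
Comparing c=6 vs log_b(a)=3.524:
6 > 3.524 => Case 3
Result: T(n) = O(n^6)
Master Theorem case = 3


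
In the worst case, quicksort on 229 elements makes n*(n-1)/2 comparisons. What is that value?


Sum of comparisons per partition:
228 + 227 + ... + 1 + 0
= 229 * (229 - 1) / 2
= 229 * 228 / 2
= 26106


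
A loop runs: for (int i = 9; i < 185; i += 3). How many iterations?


Loop starts at i = 9, increments by 3, stops when i >= 185.
Number of iterations = ceil((185 - 9) / 3)
= ceil(176 / 3)
= 59


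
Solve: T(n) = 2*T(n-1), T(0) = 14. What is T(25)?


Unrolling:
T(25) = 2*T(24) = 2^2*T(23) = ... = 2^25*T(0)
= 2^25 * 14
= 33554432 * 14 = 469762048


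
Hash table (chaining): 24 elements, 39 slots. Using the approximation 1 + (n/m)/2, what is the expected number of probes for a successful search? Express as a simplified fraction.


Computing expected probes:
alpha = 24/39
= 1 + alpha/2
= 1 + 24/(2*39)
= (2*39 + 24) / (2*39)
= 102/78 = 17/13


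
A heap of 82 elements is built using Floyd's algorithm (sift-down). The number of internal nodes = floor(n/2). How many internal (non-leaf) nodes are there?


Leaf nodes occupy roughly half the array.
Sift-down is called for each internal node, starting from the last one.
Internal nodes = floor(n/2) = floor(82/2) = 41


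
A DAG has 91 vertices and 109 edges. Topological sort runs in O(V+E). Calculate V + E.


V = 91 (vertex processing)
E = 109 (edge processing)
V + E = 91 + 109 = 200


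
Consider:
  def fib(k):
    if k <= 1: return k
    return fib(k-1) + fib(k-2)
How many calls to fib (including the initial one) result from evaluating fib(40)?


Let C(m) = total calls to evaluate fib(m). Then C(0)=C(1)=1, and
C(m) = 1 + C(m-1) + C(m-2) for m >= 2.
Build the table (each entry = 1 + previous two):
  C(0) = 1
  C(1) = 1
  C(2) = 1 + 1 + 1 = 3
  C(3) = 1 + 3 + 1 = 5
  C(4) = 1 + 5 + 3 = 9
  C(5) = 1 + 9 + 5 = 15
  C(6) = 1 + 15 + 9 = 25
  C(7) = 1 + 25 + 15 = 41
  C(8) = 1 + 41 + 25 = 67
  C(9) = 1 + 67 + 41 = 109
  C(10) = 1 + 109 + 67 = 177
  C(11) = 1 + 177 + 109 = 287
  C(12) = 1 + 287 + 177 = 465
  C(13) = 1 + 465 + 287 = 753
  C(14) = 1 + 753 + 465 = 1219
  C(15) = 1 + 1219 + 753 = 1973
  C(16) = 1 + 1973 + 1219 = 3193
  C(17) = 1 + 3193 + 1973 = 5167
  C(18) = 1 + 5167 + 3193 = 8361
  C(19) = 1 + 8361 + 5167 = 13529
  C(20) = 1 + 13529 + 8361 = 21891
  C(21) = 1 + 21891 + 13529 = 35421
  C(22) = 1 + 35421 + 21891 = 57313
  C(23) = 1 + 57313 + 35421 = 92735
  C(24) = 1 + 92735 + 57313 = 150049
  C(25) = 1 + 150049 + 92735 = 242785
  C(26) = 1 + 242785 + 150049 = 392835
  C(27) = 1 + 392835 + 242785 = 635621
  C(28) = 1 + 635621 + 392835 = 1028457
  C(29) = 1 + 1028457 + 635621 = 1664079
  C(30) = 1 + 1664079 + 1028457 = 2692537
  C(31) = 1 + 2692537 + 1664079 = 4356617
  C(32) = 1 + 4356617 + 2692537 = 7049155
  C(33) = 1 + 7049155 + 4356617 = 11405773
  C(34) = 1 + 11405773 + 7049155 = 18454929
  C(35) = 1 + 18454929 + 11405773 = 29860703
  C(36) = 1 + 29860703 + 18454929 = 48315633
  C(37) = 1 + 48315633 + 29860703 = 78176337
  C(38) = 1 + 78176337 + 48315633 = 126491971
  C(39) = 1 + 126491971 + 78176337 = 204668309
  C(40) = 1 + 204668309 + 126491971 = 331160281
Total calls for fib(40) = 331160281


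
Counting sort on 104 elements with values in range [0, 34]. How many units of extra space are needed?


Output array size: 104 (to store sorted result)
Count array size: 35 (one slot per possible value, range 0 to 34)
Total extra space = 104 + 35 = 139


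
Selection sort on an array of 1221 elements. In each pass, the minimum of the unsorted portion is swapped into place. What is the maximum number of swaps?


Selection sort performs one swap per pass:
  Pass 1: find min in positions 0 to 1220, swap with position 0
  Pass 2: find min in positions 1 to 1220, swap with position 1
  Pass 3: find min in positions 2 to 1220, swap with position 2
  Pass 4: find min in positions 3 to 1220, swap with position 3
  Pass 5: find min in positions 4 to 1220, swap with position 4
  ... (1215 more passes)
Total passes (and swaps) = n - 1 = 1221 - 1 = 1220


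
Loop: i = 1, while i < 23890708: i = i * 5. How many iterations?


i multiplies by 5 each step:
i = 1 -> 5 -> 25 -> 125 -> 625 -> 3125 -> 15625 -> 78125 -> 390625 -> 1953125 -> 9765625 -> 48828125 (stop)
Iterations = ceil(log_5(23890708)) = 11


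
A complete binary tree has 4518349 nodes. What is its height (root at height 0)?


In a complete binary tree, level k holds nodes 2^k .. 2^(k+1)-1 (1-indexed).
Height = floor(log2(n)) = floor(log2(4518349)) = 22
Check: 2^22 = 4194304 <= 4518349 < 8388608 = 2^23


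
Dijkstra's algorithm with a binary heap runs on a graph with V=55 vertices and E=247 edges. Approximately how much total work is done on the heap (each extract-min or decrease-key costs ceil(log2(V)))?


Dijkstra with a binary heap: each vertex is extracted once, each edge may relax once.
Each heap operation costs O(log V).
V + E = 55 + 247 = 302
ceil(log2(55)) = 6 (since 2^5 = 32 < 55 <= 64 = 2^6)
Total heap work = (V+E) * ceil(log2(V)) = 302 * 6 = 1812


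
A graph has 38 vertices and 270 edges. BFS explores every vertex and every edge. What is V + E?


A full BFS traversal dequeues each vertex once and examines each edge once.
Vertex visits: 38
Edge visits: 270
V + E = 38 + 270 = 308


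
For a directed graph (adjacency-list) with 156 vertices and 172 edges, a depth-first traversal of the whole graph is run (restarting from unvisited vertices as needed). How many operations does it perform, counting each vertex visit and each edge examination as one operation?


A full DFS traversal visits each vertex once and examines each edge once.
V = 156
E = 172
Sum = 156 + 172 = 328


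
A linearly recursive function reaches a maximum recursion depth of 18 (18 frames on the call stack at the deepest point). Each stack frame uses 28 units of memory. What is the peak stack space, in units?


Maximum recursion depth = 18 frames
Memory per frame = 28 units
Total stack space = depth * frame_size
= 18 * 28 = 504


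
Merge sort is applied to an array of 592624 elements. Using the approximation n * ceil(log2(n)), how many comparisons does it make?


Merge sort divides the array into halves recursively.
Number of levels = ceil(log2(592624)) = 20
At each level, approximately n = 592624 comparisons are needed for merging.
Total comparisons ~ n * ceil(log2(n)) = 592624 * 20 = 11852480


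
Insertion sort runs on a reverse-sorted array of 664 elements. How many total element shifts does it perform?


Sum of shifts = 1 + 2 + 3 + ... + 663
= 664 * 663 / 2
= 440232 / 2
= 220116


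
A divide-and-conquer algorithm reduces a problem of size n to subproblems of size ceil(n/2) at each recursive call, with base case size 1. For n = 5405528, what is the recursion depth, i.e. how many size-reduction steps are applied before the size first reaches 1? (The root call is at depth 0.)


Each step divides the size by 2 (rounding up); after k steps the size is ceil(n/2^k), which equals 1 exactly when 2^k >= n.
So the depth is the smallest k with 2^k >= 5405528, i.e. ceil(log_2(5405528)).
2^22 = 4194304 < 5405528 <= 8388608 = 2^23
Recursion depth = 23


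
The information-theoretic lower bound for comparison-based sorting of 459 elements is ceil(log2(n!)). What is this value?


A binary decision tree of height h has at most 2^h leaves and needs at least n! of them, so h >= ceil(log2(n!)).
459! is far too large to multiply out, so use Stirling's series:
  ln(n!) ~ n ln n - n + (1/2) ln(2 pi n) + 1/(12n)  (error below 1/(360 n^3), negligible here)
  ln(459) = 6.1290502
  n ln n = 459 * 6.1290502 = 2813.2340
  (1/2) ln(2 pi * 459) = (1/2) ln(2883.9821) = 3.9835
  1/(12*459) = 0.0002
  ln(459!) ~ 2813.2340 - 459 + 3.9835 + 0.0002 = 2358.2177
Convert to base 2: log2(459!) = 2358.2177 / ln 2 = 2358.2177 / 0.69314718 = 3402.1890
ceil(3402.1890) = 3403


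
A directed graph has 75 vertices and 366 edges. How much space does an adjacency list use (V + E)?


Adjacency list: one list head per vertex + one entry per edge
Vertex heads: 75
Edge entries: 366
Total = 75 + 366 = 441


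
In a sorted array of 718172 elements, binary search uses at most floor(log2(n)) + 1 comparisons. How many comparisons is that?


Halving sequence: 718172 -> 359086 -> 179543 -> 89771 -> 44885 -> 22442 -> 11221 -> 5610 -> 2805 -> 1402 -> 701 -> 350 -> 175 -> 87 -> 43 -> 21 -> 10 -> 5 -> 2 -> 1
Number of halvings = 19
Max comparisons = 19 + 1 = 20


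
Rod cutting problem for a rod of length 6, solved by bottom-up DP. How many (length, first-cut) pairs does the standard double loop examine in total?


For each subproblem length i = 1..6, the inner loop considers i possible first cuts.
Total = 1 + 2 + ... + 6
= 6*(6+1)/2
= 6*7/2 = 21


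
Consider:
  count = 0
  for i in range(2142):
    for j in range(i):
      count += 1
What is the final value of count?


For each i, the inner loop runs i times:
  i=0: inner runs 0 times
  i=1: inner runs 1 time
  i=2: inner runs 2 times
  i=3: inner runs 3 times
  i=4: inner runs 4 times
  i=5: inner runs 5 times
  i=6: inner runs 6 times
  i=7: inner runs 7 times
  ...
Total = 0 + 1 + 2 + ... + 2141 = 2142*(2142-1)/2 = 2293011


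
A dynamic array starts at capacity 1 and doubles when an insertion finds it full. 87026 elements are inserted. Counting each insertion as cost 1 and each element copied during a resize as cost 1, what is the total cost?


n = 87026
Insertion costs: 87026
Resizes copy 1, 2, 4, ... up to the largest power of 2 that is <= n-1 = 87025, i.e. 65536.
Copy costs = 1 + 2 + 4 + 8 + 16 + 32 + 64 + 128 + 256 + 512 + 1024 + 2048 + 4096 + 8192 + 16384 + 32768 + 65536 = 131071
Total = 87026 + 131071 = 218097


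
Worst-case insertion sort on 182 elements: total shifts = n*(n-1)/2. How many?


Sum of shifts = 1 + 2 + 3 + ... + 181
= 182 * 181 / 2
= 32942 / 2
= 16471


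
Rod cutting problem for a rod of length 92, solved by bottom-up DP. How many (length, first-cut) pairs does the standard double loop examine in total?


For each subproblem length i = 1..92, the inner loop considers i possible first cuts.
Total = 1 + 2 + ... + 92
= 92*(92+1)/2
= 92*93/2 = 4278
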